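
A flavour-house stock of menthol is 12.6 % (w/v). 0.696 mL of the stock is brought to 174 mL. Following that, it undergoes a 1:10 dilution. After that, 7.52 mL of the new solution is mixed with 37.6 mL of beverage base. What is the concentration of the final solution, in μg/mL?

8.40 μg/mL

Overall dilution factor = 250 × 10 × 6 = 1.50 × 10⁴.
12.6 % (w/v) / 1.50 × 10⁴ = 8.40 × 10⁻⁴ % (w/v) = 8.40 μg/mL.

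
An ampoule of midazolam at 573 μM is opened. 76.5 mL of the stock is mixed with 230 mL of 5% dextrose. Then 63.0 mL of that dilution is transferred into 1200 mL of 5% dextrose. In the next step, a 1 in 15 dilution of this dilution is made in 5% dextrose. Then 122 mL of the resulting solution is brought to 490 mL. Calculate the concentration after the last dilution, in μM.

Overall dilution factor = 4.007 × 20.05 × 15 × 4.016 = 4839.
573 μM / 4839 = 0.118 μM.

0.118 μM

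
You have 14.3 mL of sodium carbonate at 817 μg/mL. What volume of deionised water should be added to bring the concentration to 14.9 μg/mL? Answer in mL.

770 mL

V₂ = C₁V₁/C₂ = 817 × 14.3 / 14.9 = 784 mL.
Diluent to add = V₂ − V₁ = 784 − 14.3 = 770 mL.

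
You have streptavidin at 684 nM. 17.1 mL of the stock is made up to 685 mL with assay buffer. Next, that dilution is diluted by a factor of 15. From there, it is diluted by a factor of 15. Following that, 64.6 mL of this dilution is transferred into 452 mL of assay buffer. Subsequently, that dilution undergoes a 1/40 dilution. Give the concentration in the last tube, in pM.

Overall dilution factor = 40.06 × 15 × 15 × 7.997 × 40 = 2.88 × 10⁶.
684 nM / 2.88 × 10⁶ = 2.37 × 10⁻⁴ nM = 0.237 pM.

0.237 pM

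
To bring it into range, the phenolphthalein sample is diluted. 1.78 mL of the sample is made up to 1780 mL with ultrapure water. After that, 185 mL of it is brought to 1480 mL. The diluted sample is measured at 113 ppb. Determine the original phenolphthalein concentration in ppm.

904 ppm

Overall dilution factor = 1000 × 8 = 8000.
Original = 113 ppb × 8000 = 9.04 × 10⁵ ppb = 904 ppm.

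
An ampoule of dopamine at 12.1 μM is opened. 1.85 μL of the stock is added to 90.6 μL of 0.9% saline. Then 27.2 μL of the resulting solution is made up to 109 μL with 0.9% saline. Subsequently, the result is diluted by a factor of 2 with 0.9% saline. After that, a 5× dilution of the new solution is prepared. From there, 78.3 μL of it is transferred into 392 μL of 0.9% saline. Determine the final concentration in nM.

Overall dilution factor = 49.97 × 4.007 × 2 × 5 × 6.006 = 1.20 × 10⁴.
12.1 μM / 1.20 × 10⁴ = 1.01 × 10⁻³ μM = 1.01 nM.

1.01 nM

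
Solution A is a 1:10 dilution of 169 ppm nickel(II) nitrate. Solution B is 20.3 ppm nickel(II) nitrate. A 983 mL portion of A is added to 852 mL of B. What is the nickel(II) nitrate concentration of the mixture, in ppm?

C_A = 169 ppm / 10 = 16.9 ppm.
C_mix = (C_A·V_A + C_B·V_B)/(V_A + V_B) = (16.9×983 + 20.3×852) / 1835 = 18.5 ppm.

18.5 ppm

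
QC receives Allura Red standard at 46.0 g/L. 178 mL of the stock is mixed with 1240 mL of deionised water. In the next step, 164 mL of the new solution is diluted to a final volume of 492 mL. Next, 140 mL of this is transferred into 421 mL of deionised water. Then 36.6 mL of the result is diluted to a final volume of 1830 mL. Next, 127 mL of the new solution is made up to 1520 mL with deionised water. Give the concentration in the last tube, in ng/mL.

803 ng/mL

Overall dilution factor = 7.966 × 3 × 4.007 × 50 × 11.97 = 5.73 × 10⁴.
46.0 g/L / 5.73 × 10⁴ = 8.03 × 10⁻⁴ g/L = 803 ng/mL.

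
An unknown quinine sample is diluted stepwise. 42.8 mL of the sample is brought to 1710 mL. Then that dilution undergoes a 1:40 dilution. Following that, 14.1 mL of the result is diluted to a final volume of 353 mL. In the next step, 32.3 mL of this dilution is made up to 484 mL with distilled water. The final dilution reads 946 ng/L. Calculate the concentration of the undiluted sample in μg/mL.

567 μg/mL

Overall dilution factor = 39.95 × 40 × 25.04 × 14.98 = 6.00 × 10⁵.
Original = 946 ng/L × 6.00 × 10⁵ = 5.67 × 10⁸ ng/L = 567 μg/mL.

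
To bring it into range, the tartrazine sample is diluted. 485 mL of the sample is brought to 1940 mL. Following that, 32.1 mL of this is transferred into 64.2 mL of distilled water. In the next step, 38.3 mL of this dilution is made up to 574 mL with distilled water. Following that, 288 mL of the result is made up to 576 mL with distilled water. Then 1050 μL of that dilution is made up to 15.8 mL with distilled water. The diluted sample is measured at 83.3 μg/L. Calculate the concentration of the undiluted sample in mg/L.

451 mg/L

Overall dilution factor = 4 × 3 × 14.99 × 2 × 15.05 = 5412.
Original = 83.3 μg/L × 5412 = 4.51 × 10⁵ μg/L = 451 mg/L.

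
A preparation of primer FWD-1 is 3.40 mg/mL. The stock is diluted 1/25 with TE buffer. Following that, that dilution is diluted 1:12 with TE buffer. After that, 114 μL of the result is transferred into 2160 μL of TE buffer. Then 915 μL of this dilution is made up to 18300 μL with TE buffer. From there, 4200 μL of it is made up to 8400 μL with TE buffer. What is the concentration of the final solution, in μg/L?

14.2 μg/L

Overall dilution factor = 25 × 12 × 19.95 × 20 × 2 = 2.39 × 10⁵.
3.40 mg/mL / 2.39 × 10⁵ = 1.42 × 10⁻⁵ mg/mL = 14.2 μg/L.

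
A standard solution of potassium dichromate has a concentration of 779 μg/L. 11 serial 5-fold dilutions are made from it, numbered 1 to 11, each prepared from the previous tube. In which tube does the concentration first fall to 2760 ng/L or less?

tube 4

Tube n has concentration 779 μg/L / 5ⁿ.
Need 5ⁿ ≥ 779 μg/L / 2760 ng/L = 282, so n ≥ 3.51.
First such tube: n = 4.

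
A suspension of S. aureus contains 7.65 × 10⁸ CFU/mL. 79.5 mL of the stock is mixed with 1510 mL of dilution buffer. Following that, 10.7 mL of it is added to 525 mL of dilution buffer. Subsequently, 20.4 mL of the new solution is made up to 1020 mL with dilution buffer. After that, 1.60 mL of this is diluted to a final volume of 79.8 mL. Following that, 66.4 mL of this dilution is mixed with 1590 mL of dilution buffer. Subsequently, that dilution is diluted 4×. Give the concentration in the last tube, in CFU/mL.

Overall dilution factor = 19.99 × 50.07 × 50 × 49.87 × 24.95 × 4 = 2.49 × 10⁸.
7.65 × 10⁸ CFU/mL / 2.49 × 10⁸ = 3.07 CFU/mL.

3.07 CFU/mL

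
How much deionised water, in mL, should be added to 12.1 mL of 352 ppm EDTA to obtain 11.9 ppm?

V₂ = C₁V₁/C₂ = 352 × 12.1 / 11.9 = 358 mL.
Diluent to add = V₂ − V₁ = 358 − 12.1 = 346 mL.

346 mL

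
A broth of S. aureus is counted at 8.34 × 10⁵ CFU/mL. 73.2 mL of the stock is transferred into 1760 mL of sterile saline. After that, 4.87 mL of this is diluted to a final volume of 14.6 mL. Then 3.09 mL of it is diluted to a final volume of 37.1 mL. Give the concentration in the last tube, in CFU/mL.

Overall dilution factor = 25.04 × 2.998 × 12.01 = 901.
8.34 × 10⁵ CFU/mL / 901 = 925 CFU/mL.

925 CFU/mL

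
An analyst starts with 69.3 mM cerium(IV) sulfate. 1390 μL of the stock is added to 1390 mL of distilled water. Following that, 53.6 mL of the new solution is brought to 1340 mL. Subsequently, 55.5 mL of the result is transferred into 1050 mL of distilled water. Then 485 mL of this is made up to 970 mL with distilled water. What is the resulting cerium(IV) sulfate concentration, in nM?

Overall dilution factor = 1001 × 25 × 19.92 × 2 = 9.97 × 10⁵.
69.3 mM / 9.97 × 10⁵ = 6.95 × 10⁻⁵ mM = 69.5 nM.

69.5 nM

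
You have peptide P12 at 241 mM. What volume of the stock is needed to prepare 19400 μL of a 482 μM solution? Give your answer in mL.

0.0388 mL

482 μM = 0.482 mM.
V₁ = C₂V₂/C₁ = 0.482 × 19400 / 241 = 38.8 μL = 0.0388 mL.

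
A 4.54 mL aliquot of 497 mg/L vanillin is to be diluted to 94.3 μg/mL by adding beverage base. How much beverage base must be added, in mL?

94.3 μg/mL = 94.3 mg/L.
V₂ = C₁V₁/C₂ = 497 × 4.54 / 94.3 = 23.9 mL.
Diluent to add = V₂ − V₁ = 23.9 − 4.54 = 19.4 mL.

19.4 mL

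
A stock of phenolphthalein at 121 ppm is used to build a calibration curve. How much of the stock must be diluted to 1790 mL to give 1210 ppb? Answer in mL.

1210 ppb = 1.21 ppm.
V₁ = C₂V₂/C₁ = 1.21 × 1790 / 121 = 17.9 mL.

17.9 mL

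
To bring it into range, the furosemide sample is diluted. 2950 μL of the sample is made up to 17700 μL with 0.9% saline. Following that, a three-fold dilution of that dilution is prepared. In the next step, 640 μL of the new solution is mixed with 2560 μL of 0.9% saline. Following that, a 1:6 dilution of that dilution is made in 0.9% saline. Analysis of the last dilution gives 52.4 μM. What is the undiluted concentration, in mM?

Overall dilution factor = 6 × 3 × 5 × 6 = 540.
Original = 52.4 μM × 540 = 2.83 × 10⁴ μM = 28.3 mM.

28.3 mM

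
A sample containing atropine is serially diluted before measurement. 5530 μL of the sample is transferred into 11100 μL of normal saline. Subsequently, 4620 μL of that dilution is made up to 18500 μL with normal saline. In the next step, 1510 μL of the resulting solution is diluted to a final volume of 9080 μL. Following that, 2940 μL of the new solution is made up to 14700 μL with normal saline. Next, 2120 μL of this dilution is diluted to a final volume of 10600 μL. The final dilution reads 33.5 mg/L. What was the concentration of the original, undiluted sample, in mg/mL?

Overall dilution factor = 3.007 × 4.004 × 6.013 × 5 × 5 = 1810.
Original = 33.5 mg/L × 1810 = 6.06 × 10⁴ mg/L = 60.6 mg/mL.

60.6 mg/mL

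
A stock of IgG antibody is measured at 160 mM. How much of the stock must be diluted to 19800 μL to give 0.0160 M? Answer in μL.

1980 μL

0.0160 M = 16.0 mM.
V₁ = C₂V₂/C₁ = 16.0 × 19800 / 160 = 1980 μL.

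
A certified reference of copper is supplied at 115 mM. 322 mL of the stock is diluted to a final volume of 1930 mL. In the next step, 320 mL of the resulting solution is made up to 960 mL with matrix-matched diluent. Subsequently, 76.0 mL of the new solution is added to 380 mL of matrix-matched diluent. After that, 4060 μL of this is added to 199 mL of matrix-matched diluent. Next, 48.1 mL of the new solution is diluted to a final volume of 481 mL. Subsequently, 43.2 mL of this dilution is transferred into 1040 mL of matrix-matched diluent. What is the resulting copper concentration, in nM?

85.0 nM

Overall dilution factor = 5.994 × 3 × 6 × 50.01 × 10 × 25.07 = 1.35 × 10⁶.
115 mM / 1.35 × 10⁶ = 8.50 × 10⁻⁵ mM = 85.0 nM.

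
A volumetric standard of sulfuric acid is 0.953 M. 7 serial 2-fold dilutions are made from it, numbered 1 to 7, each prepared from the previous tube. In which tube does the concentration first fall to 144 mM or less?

tube 3

Tube n has concentration 0.953 M / 2ⁿ.
Need 2ⁿ ≥ 0.953 M / 144 mM = 6.62, so n ≥ 2.73.
First such tube: n = 3.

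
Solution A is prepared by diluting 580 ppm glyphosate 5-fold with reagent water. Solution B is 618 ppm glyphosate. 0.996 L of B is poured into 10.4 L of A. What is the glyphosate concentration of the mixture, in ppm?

160 ppm

C_A = 580 ppm / 5 = 116 ppm.
C_mix = (C_A·V_A + C_B·V_B)/(V_A + V_B) = (116×10.4 + 618×0.996) / 11.40 = 160 ppm.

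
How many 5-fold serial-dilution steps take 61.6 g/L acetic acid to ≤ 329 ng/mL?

8

Need 5ⁿ ≥ 1.87 × 10⁵, so n ≥ log(1.87 × 10⁵)/log(5) = 7.54.
Minimum whole steps: n = 8.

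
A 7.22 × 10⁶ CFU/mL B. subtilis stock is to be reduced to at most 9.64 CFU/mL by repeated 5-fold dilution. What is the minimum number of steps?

9

Need 5ⁿ ≥ 7.49 × 10⁵, so n ≥ log(7.49 × 10⁵)/log(5) = 8.40.
Minimum whole steps: n = 9.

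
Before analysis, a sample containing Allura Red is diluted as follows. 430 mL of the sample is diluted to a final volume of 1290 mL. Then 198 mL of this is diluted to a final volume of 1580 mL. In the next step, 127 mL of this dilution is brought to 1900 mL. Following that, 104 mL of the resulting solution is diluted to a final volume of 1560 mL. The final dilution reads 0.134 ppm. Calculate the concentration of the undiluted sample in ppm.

Overall dilution factor = 3 × 7.980 × 14.96 × 15 = 5372.
Original = 0.134 ppm × 5372 = 720 ppm.

720 ppm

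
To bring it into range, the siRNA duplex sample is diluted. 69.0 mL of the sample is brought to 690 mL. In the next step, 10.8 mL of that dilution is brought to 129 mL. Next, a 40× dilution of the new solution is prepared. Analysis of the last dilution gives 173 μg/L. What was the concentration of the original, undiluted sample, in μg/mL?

827 μg/mL

Overall dilution factor = 10 × 11.94 × 40 = 4778.
Original = 173 μg/L × 4778 = 8.27 × 10⁵ μg/L = 827 μg/mL.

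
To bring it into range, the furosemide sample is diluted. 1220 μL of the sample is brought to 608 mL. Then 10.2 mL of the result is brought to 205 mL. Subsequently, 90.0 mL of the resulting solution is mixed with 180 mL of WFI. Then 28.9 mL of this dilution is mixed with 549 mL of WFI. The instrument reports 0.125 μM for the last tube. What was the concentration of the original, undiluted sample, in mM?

75.1 mM

Overall dilution factor = 498.4 × 20.10 × 3 × 20.00 = 6.01 × 10⁵.
Original = 0.125 μM × 6.01 × 10⁵ = 7.51 × 10⁴ μM = 75.1 mM.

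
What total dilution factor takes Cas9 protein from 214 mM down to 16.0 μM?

1.34 × 10⁴

Factor = C₀/C_target = 214 mM / 16.0 μM = 1.34 × 10⁴.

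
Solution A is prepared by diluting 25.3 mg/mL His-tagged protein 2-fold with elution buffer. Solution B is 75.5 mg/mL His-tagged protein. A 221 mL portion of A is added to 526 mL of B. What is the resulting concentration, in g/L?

C_A = 25.3 mg/mL / 2 = 12.7 mg/mL.
C_mix = (C_A·V_A + C_B·V_B)/(V_A + V_B) = (12.7×221 + 75.5×526) / 747.0 = 56.9 mg/mL = 56.9 g/L.

56.9 g/L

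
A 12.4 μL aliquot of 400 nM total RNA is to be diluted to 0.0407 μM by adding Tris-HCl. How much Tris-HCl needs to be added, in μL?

0.0407 μM = 40.7 nM.
V₂ = C₁V₁/C₂ = 400 × 12.4 / 40.7 = 122 μL.
Diluent to add = V₂ − V₁ = 122 − 12.4 = 109 μL.

109 μL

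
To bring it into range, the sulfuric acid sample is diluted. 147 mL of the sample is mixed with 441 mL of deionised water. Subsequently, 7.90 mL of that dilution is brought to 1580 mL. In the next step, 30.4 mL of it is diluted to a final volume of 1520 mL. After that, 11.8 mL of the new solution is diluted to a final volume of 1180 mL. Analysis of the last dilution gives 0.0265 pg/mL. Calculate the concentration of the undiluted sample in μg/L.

106 μg/L

Overall dilution factor = 4 × 200 × 50 × 100 = 4.00 × 10⁶.
Original = 0.0265 pg/mL × 4.00 × 10⁶ = 1.06 × 10⁵ pg/mL = 106 μg/L.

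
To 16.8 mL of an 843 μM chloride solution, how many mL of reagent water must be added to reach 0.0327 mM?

0.0327 mM = 32.7 μM.
V₂ = C₁V₁/C₂ = 843 × 16.8 / 32.7 = 433 mL.
Diluent to add = V₂ − V₁ = 433 − 16.8 = 416 mL.

416 mL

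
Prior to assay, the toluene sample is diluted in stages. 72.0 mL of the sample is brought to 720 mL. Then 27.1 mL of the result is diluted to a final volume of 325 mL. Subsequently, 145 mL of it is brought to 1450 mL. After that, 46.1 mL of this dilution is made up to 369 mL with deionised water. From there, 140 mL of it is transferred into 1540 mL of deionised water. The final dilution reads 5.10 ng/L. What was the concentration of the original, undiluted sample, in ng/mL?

587 ng/mL

Overall dilution factor = 10 × 11.99 × 10 × 8.004 × 12 = 1.15 × 10⁵.
Original = 5.10 ng/L × 1.15 × 10⁵ = 5.87 × 10⁵ ng/L = 587 ng/mL.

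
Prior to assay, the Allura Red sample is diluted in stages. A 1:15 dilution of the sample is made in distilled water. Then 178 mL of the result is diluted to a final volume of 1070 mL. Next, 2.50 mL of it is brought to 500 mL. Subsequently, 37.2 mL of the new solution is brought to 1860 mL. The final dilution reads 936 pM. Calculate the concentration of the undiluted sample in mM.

0.844 mM

Overall dilution factor = 15 × 6.011 × 200 × 50 = 9.02 × 10⁵.
Original = 936 pM × 9.02 × 10⁵ = 8.44 × 10⁸ pM = 0.844 mM.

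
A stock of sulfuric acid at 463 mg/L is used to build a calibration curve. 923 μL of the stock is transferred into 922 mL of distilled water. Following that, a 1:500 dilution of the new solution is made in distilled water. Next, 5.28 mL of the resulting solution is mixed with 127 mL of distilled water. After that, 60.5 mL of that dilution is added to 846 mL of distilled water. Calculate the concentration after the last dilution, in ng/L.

Overall dilution factor = 999.9 × 500 × 25.05 × 14.98 = 1.88 × 10⁸.
463 mg/L / 1.88 × 10⁸ = 2.47 × 10⁻⁶ mg/L = 2.47 ng/L.

2.47 ng/L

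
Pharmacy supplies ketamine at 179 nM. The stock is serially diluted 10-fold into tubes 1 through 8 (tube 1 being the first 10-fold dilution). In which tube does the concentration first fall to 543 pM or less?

Tube n has concentration 179 nM / 10ⁿ.
Need 10ⁿ ≥ 179 nM / 543 pM = 330, so n ≥ 2.52.
First such tube: n = 3.

tube 3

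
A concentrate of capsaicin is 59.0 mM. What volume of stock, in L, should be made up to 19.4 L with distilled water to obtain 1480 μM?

1480 μM = 1.48 mM.
V₁ = C₂V₂/C₁ = 1.48 × 19.4 / 59.0 = 0.487 L.

0.487 L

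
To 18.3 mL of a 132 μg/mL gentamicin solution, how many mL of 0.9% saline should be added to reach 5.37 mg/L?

5.37 mg/L = 5.37 μg/mL.
V₂ = C₁V₁/C₂ = 132 × 18.3 / 5.37 = 450 mL.
Diluent to add = V₂ − V₁ = 450 − 18.3 = 432 mL.

432 mL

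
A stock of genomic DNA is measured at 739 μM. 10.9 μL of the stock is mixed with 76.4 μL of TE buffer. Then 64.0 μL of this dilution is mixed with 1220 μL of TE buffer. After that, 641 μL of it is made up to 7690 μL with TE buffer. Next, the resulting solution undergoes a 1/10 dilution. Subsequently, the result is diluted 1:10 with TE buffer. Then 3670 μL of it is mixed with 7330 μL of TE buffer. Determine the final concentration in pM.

Overall dilution factor = 8.009 × 20.06 × 12.00 × 10 × 10 × 2.997 = 5.78 × 10⁵.
739 μM / 5.78 × 10⁵ = 1.28 × 10⁻³ μM = 1280 pM.

1280 pM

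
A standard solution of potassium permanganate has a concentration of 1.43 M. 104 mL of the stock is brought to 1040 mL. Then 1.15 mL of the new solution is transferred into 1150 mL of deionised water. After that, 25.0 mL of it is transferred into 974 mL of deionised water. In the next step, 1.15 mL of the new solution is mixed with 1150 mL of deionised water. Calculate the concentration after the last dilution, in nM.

Overall dilution factor = 10 × 1001 × 39.96 × 1001 = 4.00 × 10⁸.
1.43 M / 4.00 × 10⁸ = 3.57 × 10⁻⁹ M = 3.57 nM.

3.57 nM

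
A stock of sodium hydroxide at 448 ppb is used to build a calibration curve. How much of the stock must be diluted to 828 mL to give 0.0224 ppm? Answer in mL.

0.0224 ppm = 22.4 ppb.
V₁ = C₂V₂/C₁ = 22.4 × 828 / 448 = 41.4 mL.

41.4 mL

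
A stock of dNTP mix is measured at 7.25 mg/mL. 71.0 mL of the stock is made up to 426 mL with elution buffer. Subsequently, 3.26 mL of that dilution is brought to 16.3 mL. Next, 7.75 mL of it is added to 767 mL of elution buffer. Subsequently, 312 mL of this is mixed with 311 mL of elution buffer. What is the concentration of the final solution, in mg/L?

1.21 mg/L

Overall dilution factor = 6 × 5 × 99.97 × 1.997 = 5988.
7.25 mg/mL / 5988 = 1.21 × 10⁻³ mg/mL = 1.21 mg/L.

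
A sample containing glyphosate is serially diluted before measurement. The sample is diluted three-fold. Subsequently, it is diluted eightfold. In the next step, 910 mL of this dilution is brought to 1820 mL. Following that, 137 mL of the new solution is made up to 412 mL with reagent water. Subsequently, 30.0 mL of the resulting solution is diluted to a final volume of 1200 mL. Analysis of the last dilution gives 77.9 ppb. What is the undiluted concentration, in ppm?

Overall dilution factor = 3 × 8 × 2 × 3.007 × 40 = 5774.
Original = 77.9 ppb × 5774 = 4.50 × 10⁵ ppb = 450 ppm.

450 ppm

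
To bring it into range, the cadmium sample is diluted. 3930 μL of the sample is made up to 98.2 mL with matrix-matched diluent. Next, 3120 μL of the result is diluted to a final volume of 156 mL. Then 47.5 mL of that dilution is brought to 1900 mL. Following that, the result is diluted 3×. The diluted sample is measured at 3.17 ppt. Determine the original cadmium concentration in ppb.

475 ppb

Overall dilution factor = 24.99 × 50 × 40 × 3 = 1.50 × 10⁵.
Original = 3.17 ppt × 1.50 × 10⁵ = 4.75 × 10⁵ ppt = 475 ppb.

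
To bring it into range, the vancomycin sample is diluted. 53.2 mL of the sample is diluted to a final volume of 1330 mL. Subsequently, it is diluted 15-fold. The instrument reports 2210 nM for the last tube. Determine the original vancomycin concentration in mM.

Overall dilution factor = 25 × 15 = 375.
Original = 2210 nM × 375 = 8.29 × 10⁵ nM = 0.829 mM.

0.829 mM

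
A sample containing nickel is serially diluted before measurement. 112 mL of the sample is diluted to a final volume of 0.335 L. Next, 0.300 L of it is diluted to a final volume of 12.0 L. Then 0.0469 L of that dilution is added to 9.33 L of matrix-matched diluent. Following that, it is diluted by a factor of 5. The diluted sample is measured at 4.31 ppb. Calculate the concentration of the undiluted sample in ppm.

Overall dilution factor = 2.991 × 40 × 199.9 × 5 = 1.20 × 10⁵.
Original = 4.31 ppb × 1.20 × 10⁵ = 5.15 × 10⁵ ppb = 515 ppm.

515 ppm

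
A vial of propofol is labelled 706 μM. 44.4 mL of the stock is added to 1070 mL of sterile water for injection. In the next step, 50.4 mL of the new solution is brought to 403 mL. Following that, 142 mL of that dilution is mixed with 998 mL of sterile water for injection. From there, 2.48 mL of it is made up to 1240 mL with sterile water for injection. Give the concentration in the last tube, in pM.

Overall dilution factor = 25.10 × 7.996 × 8.028 × 500 = 8.06 × 10⁵.
706 μM / 8.06 × 10⁵ = 8.76 × 10⁻⁴ μM = 876 pM.

876 pM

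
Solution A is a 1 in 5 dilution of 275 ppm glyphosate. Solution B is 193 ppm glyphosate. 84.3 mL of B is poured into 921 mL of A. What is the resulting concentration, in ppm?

66.6 ppm

C_A = 275 ppm / 5 = 55.0 ppm.
C_mix = (C_A·V_A + C_B·V_B)/(V_A + V_B) = (55.0×921 + 193×84.3) / 1005 = 66.6 ppm.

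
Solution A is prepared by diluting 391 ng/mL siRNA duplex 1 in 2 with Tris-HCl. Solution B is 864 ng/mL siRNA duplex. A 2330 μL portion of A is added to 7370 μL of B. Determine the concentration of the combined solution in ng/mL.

703 ng/mL

C_A = 391 ng/mL / 2 = 196 ng/mL.
C_mix = (C_A·V_A + C_B·V_B)/(V_A + V_B) = (196×2330 + 864×7370) / 9700 = 703 ng/mL.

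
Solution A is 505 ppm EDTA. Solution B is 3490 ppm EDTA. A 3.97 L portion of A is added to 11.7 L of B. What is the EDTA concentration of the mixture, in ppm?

C_mix = (C_A·V_A + C_B·V_B)/(V_A + V_B) = (505×3.97 + 3490×11.7) / 15.67 = 2734 ppm.

2730 ppm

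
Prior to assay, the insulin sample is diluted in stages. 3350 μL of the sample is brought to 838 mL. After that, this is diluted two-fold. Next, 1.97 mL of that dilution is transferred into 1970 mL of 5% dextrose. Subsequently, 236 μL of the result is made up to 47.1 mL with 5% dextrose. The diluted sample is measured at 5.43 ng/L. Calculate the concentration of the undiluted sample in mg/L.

543 mg/L

Overall dilution factor = 250.1 × 2 × 1001 × 199.6 = 9.99 × 10⁷.
Original = 5.43 ng/L × 9.99 × 10⁷ = 5.43 × 10⁸ ng/L = 543 mg/L.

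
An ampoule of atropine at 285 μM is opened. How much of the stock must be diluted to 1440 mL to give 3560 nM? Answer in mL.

18.0 mL

3560 nM = 3.56 μM.
V₁ = C₂V₂/C₁ = 3.56 × 1440 / 285 = 18.0 mL.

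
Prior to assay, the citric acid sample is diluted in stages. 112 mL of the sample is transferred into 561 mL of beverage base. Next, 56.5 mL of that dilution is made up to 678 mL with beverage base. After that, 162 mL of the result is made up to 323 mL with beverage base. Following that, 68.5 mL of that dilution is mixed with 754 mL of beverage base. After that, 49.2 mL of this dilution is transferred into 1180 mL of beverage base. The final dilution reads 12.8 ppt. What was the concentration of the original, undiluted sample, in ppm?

0.552 ppm

Overall dilution factor = 6.009 × 12 × 1.994 × 12.01 × 24.98 = 4.31 × 10⁴.
Original = 12.8 ppt × 4.31 × 10⁴ = 5.52 × 10⁵ ppt = 0.552 ppm.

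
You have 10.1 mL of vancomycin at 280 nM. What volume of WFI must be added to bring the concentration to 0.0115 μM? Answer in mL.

0.0115 μM = 11.5 nM.
V₂ = C₁V₁/C₂ = 280 × 10.1 / 11.5 = 246 mL.
Diluent to add = V₂ − V₁ = 246 − 10.1 = 236 mL.

236 mL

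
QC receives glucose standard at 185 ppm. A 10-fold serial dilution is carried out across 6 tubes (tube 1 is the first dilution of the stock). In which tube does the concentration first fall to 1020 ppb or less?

tube 3

Tube n has concentration 185 ppm / 10ⁿ.
Need 10ⁿ ≥ 185 ppm / 1020 ppb = 181, so n ≥ 2.26.
First such tube: n = 3.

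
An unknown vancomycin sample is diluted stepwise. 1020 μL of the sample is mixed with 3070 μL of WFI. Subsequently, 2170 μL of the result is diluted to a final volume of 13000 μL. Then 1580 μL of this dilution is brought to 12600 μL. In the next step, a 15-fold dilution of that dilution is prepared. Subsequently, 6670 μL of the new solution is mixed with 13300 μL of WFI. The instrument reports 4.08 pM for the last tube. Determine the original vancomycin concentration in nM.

35.1 nM

Overall dilution factor = 4.010 × 5.991 × 7.975 × 15 × 2.994 = 8603.
Original = 4.08 pM × 8603 = 3.51 × 10⁴ pM = 35.1 nM.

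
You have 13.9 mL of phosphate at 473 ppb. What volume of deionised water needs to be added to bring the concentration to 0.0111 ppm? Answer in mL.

578 mL

0.0111 ppm = 11.1 ppb.
V₂ = C₁V₁/C₂ = 473 × 13.9 / 11.1 = 592 mL.
Diluent to add = V₂ − V₁ = 592 − 13.9 = 578 mL.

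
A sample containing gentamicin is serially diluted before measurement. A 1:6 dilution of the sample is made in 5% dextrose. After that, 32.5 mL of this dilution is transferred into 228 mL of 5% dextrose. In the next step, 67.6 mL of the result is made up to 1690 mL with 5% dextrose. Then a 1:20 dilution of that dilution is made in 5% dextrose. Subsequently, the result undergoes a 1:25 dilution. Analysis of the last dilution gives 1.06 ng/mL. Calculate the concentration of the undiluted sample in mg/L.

Overall dilution factor = 6 × 8.015 × 25 × 20 × 25 = 6.01 × 10⁵.
Original = 1.06 ng/mL × 6.01 × 10⁵ = 6.37 × 10⁵ ng/mL = 637 mg/L.

637 mg/L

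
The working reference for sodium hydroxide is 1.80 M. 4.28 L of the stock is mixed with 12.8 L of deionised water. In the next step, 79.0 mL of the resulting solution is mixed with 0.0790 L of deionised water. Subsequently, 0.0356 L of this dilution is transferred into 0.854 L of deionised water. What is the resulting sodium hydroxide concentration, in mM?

Overall dilution factor = 3.991 × 2 × 24.99 = 199.
1.80 M / 199 = 9.03 × 10⁻³ M = 9.03 mM.

9.03 mM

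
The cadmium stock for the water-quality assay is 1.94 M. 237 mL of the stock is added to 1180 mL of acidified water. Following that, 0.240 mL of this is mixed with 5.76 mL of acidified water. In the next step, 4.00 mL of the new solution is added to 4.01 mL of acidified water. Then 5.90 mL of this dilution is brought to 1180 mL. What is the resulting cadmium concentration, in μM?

32.4 μM

Overall dilution factor = 5.979 × 25 × 2.002 × 200 = 5.99 × 10⁴.
1.94 M / 5.99 × 10⁴ = 3.24 × 10⁻⁵ M = 32.4 μM.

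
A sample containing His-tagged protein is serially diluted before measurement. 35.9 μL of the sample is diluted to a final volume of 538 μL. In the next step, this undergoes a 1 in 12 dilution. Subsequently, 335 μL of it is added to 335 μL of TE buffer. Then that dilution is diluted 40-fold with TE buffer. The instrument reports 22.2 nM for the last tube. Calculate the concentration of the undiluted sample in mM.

Overall dilution factor = 14.99 × 12 × 2 × 40 = 1.44 × 10⁴.
Original = 22.2 nM × 1.44 × 10⁴ = 3.19 × 10⁵ nM = 0.319 mM.

0.319 mM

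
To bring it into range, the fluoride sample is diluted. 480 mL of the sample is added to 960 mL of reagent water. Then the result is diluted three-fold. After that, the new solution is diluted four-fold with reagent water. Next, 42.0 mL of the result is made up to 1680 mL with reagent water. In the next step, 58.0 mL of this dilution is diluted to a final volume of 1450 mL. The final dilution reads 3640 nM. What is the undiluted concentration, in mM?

Overall dilution factor = 3 × 3 × 4 × 40 × 25 = 3.60 × 10⁴.
Original = 3640 nM × 3.60 × 10⁴ = 1.31 × 10⁸ nM = 131 mM.

131 mM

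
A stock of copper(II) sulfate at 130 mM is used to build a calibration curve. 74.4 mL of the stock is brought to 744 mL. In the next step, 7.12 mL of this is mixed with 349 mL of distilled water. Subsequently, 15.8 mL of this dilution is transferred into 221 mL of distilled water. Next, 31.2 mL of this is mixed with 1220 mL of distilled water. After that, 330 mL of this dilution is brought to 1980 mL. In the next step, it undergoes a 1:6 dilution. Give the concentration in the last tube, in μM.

Overall dilution factor = 10 × 50.02 × 14.99 × 40.10 × 6 × 6 = 1.08 × 10⁷.
130 mM / 1.08 × 10⁷ = 1.20 × 10⁻⁵ mM = 0.0120 μM.

0.0120 μM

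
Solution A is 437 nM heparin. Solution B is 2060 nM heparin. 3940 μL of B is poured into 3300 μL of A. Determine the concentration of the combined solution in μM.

C_mix = (C_A·V_A + C_B·V_B)/(V_A + V_B) = (437×3300 + 2060×3940) / 7240 = 1320 nM = 1.32 μM.

1.32 μM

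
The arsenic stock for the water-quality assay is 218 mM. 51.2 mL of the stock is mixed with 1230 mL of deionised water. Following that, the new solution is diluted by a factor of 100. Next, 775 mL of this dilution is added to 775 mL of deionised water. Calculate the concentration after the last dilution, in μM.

Overall dilution factor = 25.02 × 100 × 2 = 5005.
218 mM / 5005 = 0.0436 mM = 43.6 μM.

43.6 μM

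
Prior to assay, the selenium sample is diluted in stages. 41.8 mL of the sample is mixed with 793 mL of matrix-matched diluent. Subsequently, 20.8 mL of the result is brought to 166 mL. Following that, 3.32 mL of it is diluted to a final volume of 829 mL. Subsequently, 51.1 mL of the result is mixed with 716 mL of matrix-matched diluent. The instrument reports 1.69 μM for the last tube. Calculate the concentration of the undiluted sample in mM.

Overall dilution factor = 19.97 × 7.981 × 249.7 × 15.01 = 5.97 × 10⁵.
Original = 1.69 μM × 5.97 × 10⁵ = 1.01 × 10⁶ μM = 1010 mM.

1010 mM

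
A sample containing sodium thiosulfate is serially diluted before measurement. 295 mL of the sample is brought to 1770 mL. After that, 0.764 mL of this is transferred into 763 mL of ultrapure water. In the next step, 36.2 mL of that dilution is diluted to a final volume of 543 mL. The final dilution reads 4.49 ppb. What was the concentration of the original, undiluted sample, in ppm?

Overall dilution factor = 6 × 999.7 × 15 = 9.00 × 10⁴.
Original = 4.49 ppb × 9.00 × 10⁴ = 4.04 × 10⁵ ppb = 404 ppm.

404 ppm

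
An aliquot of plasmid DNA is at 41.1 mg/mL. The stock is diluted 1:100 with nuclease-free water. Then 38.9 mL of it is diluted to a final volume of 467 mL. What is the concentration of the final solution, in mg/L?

Overall dilution factor = 100 × 12.01 = 1201.
41.1 mg/mL / 1201 = 0.0342 mg/mL = 34.2 mg/L.

34.2 mg/L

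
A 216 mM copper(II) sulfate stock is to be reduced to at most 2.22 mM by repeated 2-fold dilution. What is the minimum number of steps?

7

Need 2ⁿ ≥ 97.3, so n ≥ log(97.3)/log(2) = 6.60.
Minimum whole steps: n = 7.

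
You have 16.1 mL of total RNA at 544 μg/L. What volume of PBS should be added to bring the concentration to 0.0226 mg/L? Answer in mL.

371 mL

0.0226 mg/L = 22.6 μg/L.
V₂ = C₁V₁/C₂ = 544 × 16.1 / 22.6 = 388 mL.
Diluent to add = V₂ − V₁ = 388 − 16.1 = 371 mL.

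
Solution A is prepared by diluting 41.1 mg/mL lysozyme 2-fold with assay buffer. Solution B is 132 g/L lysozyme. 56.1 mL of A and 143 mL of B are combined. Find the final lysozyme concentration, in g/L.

C_A = 41.1 mg/mL / 2 = 20.6 mg/mL.
C_B = 132 g/L = 132 mg/mL.
C_mix = (C_A·V_A + C_B·V_B)/(V_A + V_B) = (20.6×56.1 + 132×143) / 199.1 = 101 mg/mL = 101 g/L.

101 g/L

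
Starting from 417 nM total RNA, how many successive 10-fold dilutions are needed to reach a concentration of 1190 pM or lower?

Need 10ⁿ ≥ 350, so n ≥ log(350)/log(10) = 2.54.
Minimum whole steps: n = 3.

3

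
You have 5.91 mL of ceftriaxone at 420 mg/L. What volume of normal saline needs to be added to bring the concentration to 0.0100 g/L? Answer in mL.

242 mL

0.0100 g/L = 10.0 mg/L.
V₂ = C₁V₁/C₂ = 420 × 5.91 / 10.0 = 248 mL.
Diluent to add = V₂ − V₁ = 248 − 5.91 = 242 mL.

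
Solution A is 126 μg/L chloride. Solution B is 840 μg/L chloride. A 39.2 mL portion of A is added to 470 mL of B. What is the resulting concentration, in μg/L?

785 μg/L

C_mix = (C_A·V_A + C_B·V_B)/(V_A + V_B) = (126×39.2 + 840×470) / 509.2 = 785 μg/L.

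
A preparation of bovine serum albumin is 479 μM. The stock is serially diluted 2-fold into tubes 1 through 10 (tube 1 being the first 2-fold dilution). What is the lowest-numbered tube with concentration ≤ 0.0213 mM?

tube 5

Tube n has concentration 479 μM / 2ⁿ.
Need 2ⁿ ≥ 479 μM / 0.0213 mM = 22.5, so n ≥ 4.49.
First such tube: n = 5.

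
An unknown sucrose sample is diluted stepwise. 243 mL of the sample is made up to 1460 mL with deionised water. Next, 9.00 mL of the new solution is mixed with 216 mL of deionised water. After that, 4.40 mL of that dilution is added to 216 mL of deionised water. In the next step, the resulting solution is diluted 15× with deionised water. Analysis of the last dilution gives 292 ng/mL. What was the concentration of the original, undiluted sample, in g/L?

Overall dilution factor = 6.008 × 25 × 50.09 × 15 = 1.13 × 10⁵.
Original = 292 ng/mL × 1.13 × 10⁵ = 3.30 × 10⁷ ng/mL = 33.0 g/L.

33.0 g/L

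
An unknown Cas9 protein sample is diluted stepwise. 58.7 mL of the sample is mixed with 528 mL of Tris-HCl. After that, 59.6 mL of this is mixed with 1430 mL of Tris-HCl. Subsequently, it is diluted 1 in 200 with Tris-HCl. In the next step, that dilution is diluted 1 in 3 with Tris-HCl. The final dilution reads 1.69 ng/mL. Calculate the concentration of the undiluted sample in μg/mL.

253 μg/mL

Overall dilution factor = 9.995 × 24.99 × 200 × 3 = 1.50 × 10⁵.
Original = 1.69 ng/mL × 1.50 × 10⁵ = 2.53 × 10⁵ ng/mL = 253 μg/mL.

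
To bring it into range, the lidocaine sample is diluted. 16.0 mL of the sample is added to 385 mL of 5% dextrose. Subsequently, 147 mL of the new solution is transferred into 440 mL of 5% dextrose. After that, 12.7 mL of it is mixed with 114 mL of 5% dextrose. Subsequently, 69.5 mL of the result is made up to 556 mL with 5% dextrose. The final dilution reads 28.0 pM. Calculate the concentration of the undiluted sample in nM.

Overall dilution factor = 25.06 × 3.993 × 9.976 × 8 = 7987.
Original = 28.0 pM × 7987 = 2.24 × 10⁵ pM = 224 nM.

224 nM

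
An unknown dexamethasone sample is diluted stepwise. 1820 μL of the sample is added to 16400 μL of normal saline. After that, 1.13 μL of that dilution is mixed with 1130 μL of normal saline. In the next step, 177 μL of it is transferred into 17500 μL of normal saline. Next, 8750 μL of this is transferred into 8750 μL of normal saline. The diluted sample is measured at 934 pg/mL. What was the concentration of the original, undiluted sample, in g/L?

1.87 g/L

Overall dilution factor = 10.01 × 1001 × 99.87 × 2 = 2.00 × 10⁶.
Original = 934 pg/mL × 2.00 × 10⁶ = 1.87 × 10⁹ pg/mL = 1.87 g/L.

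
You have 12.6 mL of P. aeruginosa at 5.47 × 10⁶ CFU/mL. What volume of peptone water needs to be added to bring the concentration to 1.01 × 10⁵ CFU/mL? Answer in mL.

V₂ = C₁V₁/C₂ = 5.47 × 10⁶ × 12.6 / 1.01 × 10⁵ = 682 mL.
Diluent to add = V₂ − V₁ = 682 − 12.6 = 670 mL.

670 mL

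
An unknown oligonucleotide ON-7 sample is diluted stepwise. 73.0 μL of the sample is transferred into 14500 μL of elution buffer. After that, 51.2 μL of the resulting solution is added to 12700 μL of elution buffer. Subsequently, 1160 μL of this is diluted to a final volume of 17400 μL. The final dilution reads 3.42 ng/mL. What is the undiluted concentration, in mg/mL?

2.55 mg/mL

Overall dilution factor = 199.6 × 249.0 × 15 = 7.46 × 10⁵.
Original = 3.42 ng/mL × 7.46 × 10⁵ = 2.55 × 10⁶ ng/mL = 2.55 mg/mL.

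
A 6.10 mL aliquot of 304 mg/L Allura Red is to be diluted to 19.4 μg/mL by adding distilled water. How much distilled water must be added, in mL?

89.5 mL

19.4 μg/mL = 19.4 mg/L.
V₂ = C₁V₁/C₂ = 304 × 6.10 / 19.4 = 95.6 mL.
Diluent to add = V₂ − V₁ = 95.6 − 6.10 = 89.5 mL.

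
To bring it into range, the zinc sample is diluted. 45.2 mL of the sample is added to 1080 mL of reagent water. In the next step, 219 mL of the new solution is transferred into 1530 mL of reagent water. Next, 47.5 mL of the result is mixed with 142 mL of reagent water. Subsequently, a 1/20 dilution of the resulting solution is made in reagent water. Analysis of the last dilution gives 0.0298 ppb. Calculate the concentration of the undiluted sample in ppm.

Overall dilution factor = 24.89 × 7.986 × 3.989 × 20 = 1.59 × 10⁴.
Original = 0.0298 ppb × 1.59 × 10⁴ = 473 ppb = 0.473 ppm.

0.473 ppm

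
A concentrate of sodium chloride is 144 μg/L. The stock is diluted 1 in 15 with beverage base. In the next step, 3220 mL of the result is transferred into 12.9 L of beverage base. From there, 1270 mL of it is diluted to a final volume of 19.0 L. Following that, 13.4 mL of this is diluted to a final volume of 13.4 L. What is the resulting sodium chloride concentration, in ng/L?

0.128 ng/L

Overall dilution factor = 15 × 5.006 × 14.96 × 1000 = 1.12 × 10⁶.
144 μg/L / 1.12 × 10⁶ = 1.28 × 10⁻⁴ μg/L = 0.128 ng/L.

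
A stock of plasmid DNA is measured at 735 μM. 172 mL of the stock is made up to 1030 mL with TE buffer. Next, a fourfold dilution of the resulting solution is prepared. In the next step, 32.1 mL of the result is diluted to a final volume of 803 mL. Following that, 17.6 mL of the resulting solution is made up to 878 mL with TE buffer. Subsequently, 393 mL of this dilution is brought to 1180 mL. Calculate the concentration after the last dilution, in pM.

Overall dilution factor = 5.988 × 4 × 25.02 × 49.89 × 3.003 = 8.98 × 10⁴.
735 μM / 8.98 × 10⁴ = 8.19 × 10⁻³ μM = 8190 pM.

8190 pM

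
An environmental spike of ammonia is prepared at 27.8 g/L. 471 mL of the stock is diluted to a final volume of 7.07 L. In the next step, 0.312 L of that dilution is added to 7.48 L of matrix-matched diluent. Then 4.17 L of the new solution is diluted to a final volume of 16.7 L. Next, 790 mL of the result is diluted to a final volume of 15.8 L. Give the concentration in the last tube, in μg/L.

926 μg/L

Overall dilution factor = 15.01 × 24.97 × 4.005 × 20 = 3.00 × 10⁴.
27.8 g/L / 3.00 × 10⁴ = 9.26 × 10⁻⁴ g/L = 926 μg/L.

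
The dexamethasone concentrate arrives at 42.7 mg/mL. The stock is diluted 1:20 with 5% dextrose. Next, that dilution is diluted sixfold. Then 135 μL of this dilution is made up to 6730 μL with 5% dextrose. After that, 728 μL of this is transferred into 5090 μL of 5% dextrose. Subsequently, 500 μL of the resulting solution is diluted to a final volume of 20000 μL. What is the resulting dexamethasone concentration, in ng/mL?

22.3 ng/mL

Overall dilution factor = 20 × 6 × 49.85 × 7.992 × 40 = 1.91 × 10⁶.
42.7 mg/mL / 1.91 × 10⁶ = 2.23 × 10⁻⁵ mg/mL = 22.3 ng/mL.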